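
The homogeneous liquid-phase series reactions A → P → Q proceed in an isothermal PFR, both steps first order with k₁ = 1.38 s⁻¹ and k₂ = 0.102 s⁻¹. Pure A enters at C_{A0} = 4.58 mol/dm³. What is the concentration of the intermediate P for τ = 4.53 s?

The intermediate concentration in a first-order A→B→C sequence is C_P = k₁C_{A0}(e^(−k₁τ) − e^(−k₂τ))/(k₂−k₁).
e^(−k₁τ) = e^(−1.38×4.53) = e^(−6.251) = 0.001928; e^(−k₂τ) = e^(−0.4621) = 0.6300.
C_P = 1.38×4.58/(0.102−1.38) × (0.001928−0.6300) = (-4.946)×(-0.6281) = 3.106 mol/dm³.

3.11 mol/dm³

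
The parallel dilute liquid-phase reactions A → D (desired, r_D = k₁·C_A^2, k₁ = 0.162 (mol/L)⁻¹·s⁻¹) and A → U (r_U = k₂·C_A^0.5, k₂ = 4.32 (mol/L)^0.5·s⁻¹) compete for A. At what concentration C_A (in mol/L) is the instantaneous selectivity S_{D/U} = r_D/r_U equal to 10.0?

41.4 mol/L

S_{D/U} = (k₁/k₂)·C_A^1.5 ⇒ C_A = (S·k₂/k₁)^(1/1.5).
= (10.0×4.32/0.162)^(0.6667) = (266.7)^(0.6667) = 41.4 mol/L.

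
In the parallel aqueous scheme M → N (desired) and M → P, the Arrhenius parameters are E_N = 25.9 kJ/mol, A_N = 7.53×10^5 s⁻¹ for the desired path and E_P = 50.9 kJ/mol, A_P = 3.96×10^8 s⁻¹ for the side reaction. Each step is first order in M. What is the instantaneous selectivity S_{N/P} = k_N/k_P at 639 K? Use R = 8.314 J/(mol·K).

0.210

With equal orders, S_{N/P} = k_N/k_P = (A_N/A_P)·exp[(E_P−E_N)/(RT)].
(E_P−E_N)/(RT) = (50.9−25.9)×10³/(8.314×639) = 25000/5313 = 4.706.
k_N/k_P = (7.53×10^5/3.96×10^8)·exp(4.706) = 0.001902 × 110.6 = 0.210.
Since E_N < E_P, lowering the temperature improves selectivity toward N.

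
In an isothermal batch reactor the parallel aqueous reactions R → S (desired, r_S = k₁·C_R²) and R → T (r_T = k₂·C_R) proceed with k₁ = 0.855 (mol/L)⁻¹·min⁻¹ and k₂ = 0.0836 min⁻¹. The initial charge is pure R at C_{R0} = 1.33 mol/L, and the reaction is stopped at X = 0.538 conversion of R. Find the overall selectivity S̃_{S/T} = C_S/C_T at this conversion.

9.52

C_R = C_{R0}(1−X) = 0.6145 mol/L.
Along a PFR/batch, dC_T/dC_R = −r_T/(r_S+r_T) = −k₂/(k₂+k₁·C_R).
Integrating from C_{R0} to C_R: C_T = (0.0836/0.855)·ln[(0.0836+0.855·1.33)/(0.0836+0.855·0.614)] = 0.09778·ln(1.221/0.6090) = 0.06800 mol/L.
Then C_S = (C_{R0}−C_R) − C_T = 0.7155 − 0.06800 = 0.6475 mol/L.
S̃_{S/T} = C_S/C_T = 0.6475/0.06800 = 9.52.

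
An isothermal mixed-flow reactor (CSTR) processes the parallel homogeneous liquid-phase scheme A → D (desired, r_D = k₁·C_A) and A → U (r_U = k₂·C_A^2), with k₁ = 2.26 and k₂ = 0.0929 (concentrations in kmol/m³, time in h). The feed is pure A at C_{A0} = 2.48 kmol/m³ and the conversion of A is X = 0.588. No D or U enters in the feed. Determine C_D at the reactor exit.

Exit C_A = C_{A0}(1−X) = 2.48×0.412 = 1.022 kmol/m³.
A CSTR operates uniformly at the exit composition, giving r_D = 2.309 and r_U = 0.09699 (each k·C_A^n at C_A = 1.022).
Fraction of consumed A going to D: r_D/(r_D+r_U) = 0.9597.
C_D = 0.9597·C_{A0}·X = 0.9597×2.48×0.588 = 1.40 kmol/m³.

1.40 kmol/m³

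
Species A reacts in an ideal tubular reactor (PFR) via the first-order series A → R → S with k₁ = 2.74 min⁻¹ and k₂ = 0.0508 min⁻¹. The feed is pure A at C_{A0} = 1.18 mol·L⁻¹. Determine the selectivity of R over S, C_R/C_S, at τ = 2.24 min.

Solving the coupled first-order balances gives C_R(τ) = [k₁/(k₂−k₁)]·C_{A0}·(e^(−k₁τ) − e^(−k₂τ)).
e^(−k₁τ) = e^(−2.74×2.24) = e^(−6.138) = 0.002160; e^(−k₂τ) = e^(−0.1138) = 0.8924.
C_R = 2.74×1.18/(0.0508−2.74) × (0.002160−0.8924) = (-1.202)×(-0.8903) = 1.070 mol·L⁻¹.
C_A = C_{A0}e^(−k₁τ) = 0.002549 mol·L⁻¹, so C_S = C_{A0}−C_A−C_R = 0.1071 mol·L⁻¹; C_R/C_S = 10.00.

10.00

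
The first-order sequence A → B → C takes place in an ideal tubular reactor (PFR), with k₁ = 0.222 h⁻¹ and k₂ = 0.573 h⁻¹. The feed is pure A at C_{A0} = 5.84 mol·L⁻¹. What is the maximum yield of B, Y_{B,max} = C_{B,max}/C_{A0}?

0.213

For a first-order series the maximum intermediate yield is C_{B,max}/C_{A0} = (k₁/k₂)^[k₂/(k₂−k₁)].
= (0.222/0.573)^(0.573/(0.573−0.222)) = (0.3874)^(1.632) = 0.2127.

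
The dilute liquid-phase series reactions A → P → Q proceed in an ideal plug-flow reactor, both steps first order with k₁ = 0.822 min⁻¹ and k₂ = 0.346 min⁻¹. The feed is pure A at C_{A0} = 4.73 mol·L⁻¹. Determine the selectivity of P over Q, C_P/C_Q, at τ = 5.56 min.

0.310

The intermediate concentration in a first-order A→B→C sequence is C_P = k₁C_{A0}(e^(−k₁τ) − e^(−k₂τ))/(k₂−k₁).
e^(−k₁τ) = e^(−0.822×5.56) = e^(−4.570) = 0.01035; e^(−k₂τ) = e^(−1.924) = 0.1461.
C_P = 0.822×4.73/(0.346−0.822) × (0.01035−0.1461) = (-8.168)×(-0.1357) = 1.108 mol·L⁻¹.
C_A = C_{A0}e^(−k₁τ) = 0.04898 mol·L⁻¹, so C_Q = C_{A0}−C_A−C_P = 3.573 mol·L⁻¹; C_P/C_Q = 0.310.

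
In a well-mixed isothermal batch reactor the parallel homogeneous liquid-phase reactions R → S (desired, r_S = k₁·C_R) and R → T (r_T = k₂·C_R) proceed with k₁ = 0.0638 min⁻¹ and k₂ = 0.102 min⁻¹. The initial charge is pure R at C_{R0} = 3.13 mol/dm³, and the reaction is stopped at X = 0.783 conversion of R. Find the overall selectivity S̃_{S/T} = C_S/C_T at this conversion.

C_R = C_{R0}(1−X) = 0.6792 mol/dm³.
Both paths are first order in R, so the instantaneous fraction to S is constant: dC_S/d(−C_R) = k₁/(k₁+k₂) = 0.3848.
C_S = 0.3848·(C_{R0}−C_R) = 0.3848×2.451 = 0.943 mol/dm³.
C_T = (C_{R0}−C_R)−C_S = 1.508 mol/dm³; S̃_{S/T} = 0.9431/1.508 = 0.625.

0.625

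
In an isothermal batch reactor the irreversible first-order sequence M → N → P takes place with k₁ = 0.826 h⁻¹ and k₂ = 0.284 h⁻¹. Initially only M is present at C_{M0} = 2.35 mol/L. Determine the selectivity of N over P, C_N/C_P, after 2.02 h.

2.38

For first-order series with pure M initially, C_N(t) = k₁C_{M0}/(k₂−k₁)·(e^(−k₁t) − e^(−k₂t)).
e^(−k₁t) = e^(−0.826×2.02) = e^(−1.669) = 0.1885; e^(−k₂t) = e^(−0.5737) = 0.5634.
C_N = 0.826×2.35/(0.284−0.826) × (0.1885−0.5634) = (-3.581)×(-0.3749) = 1.343 mol/L.
C_M = C_{M0}e^(−k₁t) = 0.4430 mol/L, so C_P = C_{M0}−C_M−C_N = 0.5642 mol/L; C_N/C_P = 2.38.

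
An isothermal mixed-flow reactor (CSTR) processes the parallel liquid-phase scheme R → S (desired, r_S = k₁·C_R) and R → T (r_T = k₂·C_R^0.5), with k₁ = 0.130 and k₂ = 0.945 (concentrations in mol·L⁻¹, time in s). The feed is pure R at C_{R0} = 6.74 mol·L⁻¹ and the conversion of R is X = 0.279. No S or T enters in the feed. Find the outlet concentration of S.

Exit C_R = C_{R0}(1−X) = 6.74×0.721 = 4.860 mol·L⁻¹.
A CSTR operates uniformly at the exit composition, giving r_S = 0.6317 and r_T = 2.083 (each k·C_R^n at C_R = 4.860).
Fraction of consumed R going to S: r_S/(r_S+r_T) = 0.2327.
C_S = 0.2327·C_{R0}·X = 0.2327×6.74×0.279 = 0.438 mol·L⁻¹.

0.438 mol·L⁻¹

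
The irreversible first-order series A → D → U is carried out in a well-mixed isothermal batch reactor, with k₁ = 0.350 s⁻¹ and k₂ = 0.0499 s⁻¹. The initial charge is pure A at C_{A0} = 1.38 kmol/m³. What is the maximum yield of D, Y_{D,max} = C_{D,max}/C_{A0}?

Evaluating C_D at t_opt = ln(k₂/k₁)/(k₂−k₁) gives C_{D,max}/C_{A0} = (k₁/k₂)^[k₂/(k₂−k₁)].
= (0.350/0.0499)^(0.0499/(0.0499−0.350)) = (7.014)^(-0.1663) = 0.7233.

0.723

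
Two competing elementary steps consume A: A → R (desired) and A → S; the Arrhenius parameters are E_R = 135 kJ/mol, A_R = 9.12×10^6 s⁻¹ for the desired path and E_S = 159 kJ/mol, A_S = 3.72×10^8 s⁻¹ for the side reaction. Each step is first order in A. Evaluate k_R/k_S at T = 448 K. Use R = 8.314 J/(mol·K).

k_R/k_S = (A_R/A_S)·exp[−(E_R−E_S)/(RT)] = (A_R/A_S)·exp[(E_S−E_R)/(RT)].
(E_S−E_R)/(RT) = (159−135)×10³/(8.314×448) = 24000/3725 = 6.444.
k_R/k_S = (9.12×10^6/3.72×10^8)·exp(6.444) = 0.02452 × 628.6 = 15.4.
Since E_R < E_S, lowering the temperature improves selectivity toward R.

15.4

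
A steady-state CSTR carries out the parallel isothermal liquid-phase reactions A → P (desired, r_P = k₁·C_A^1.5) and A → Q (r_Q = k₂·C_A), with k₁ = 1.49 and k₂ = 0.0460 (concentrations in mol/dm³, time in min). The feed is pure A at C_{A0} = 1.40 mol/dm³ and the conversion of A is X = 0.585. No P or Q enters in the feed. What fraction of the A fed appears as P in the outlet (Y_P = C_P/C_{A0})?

0.562

Exit C_A = C_{A0}(1−X) = 1.40×0.415 = 0.5810 mol/dm³.
A CSTR operates uniformly at the exit composition, giving r_P = 0.6599 and r_Q = 0.02673 (each k·C_A^n at C_A = 0.5810).
Fraction of consumed A going to P: r_P/(r_P+r_Q) = 0.9611.
C_P = 0.9611·C_{A0}·X = 0.9611×1.40×0.585 = 0.787 mol/dm³; Y_P = C_P/C_{A0} = 0.562.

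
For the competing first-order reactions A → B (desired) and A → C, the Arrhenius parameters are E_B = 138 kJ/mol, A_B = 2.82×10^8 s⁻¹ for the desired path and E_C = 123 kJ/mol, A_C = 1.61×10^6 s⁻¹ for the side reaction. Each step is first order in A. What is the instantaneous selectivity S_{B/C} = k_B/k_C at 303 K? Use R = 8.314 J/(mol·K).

k_B/k_C = (A_B/A_C)·exp[−(E_B−E_C)/(RT)] = (A_B/A_C)·exp[(E_C−E_B)/(RT)].
(E_C−E_B)/(RT) = (123−138)×10³/(8.314×303) = -15000/2519 = -5.954.
k_B/k_C = (2.82×10^8/1.61×10^6)·exp(-5.954) = 175.2 × 0.002594 = 0.454.
Since E_B > E_C, raising the temperature improves selectivity toward B.

0.454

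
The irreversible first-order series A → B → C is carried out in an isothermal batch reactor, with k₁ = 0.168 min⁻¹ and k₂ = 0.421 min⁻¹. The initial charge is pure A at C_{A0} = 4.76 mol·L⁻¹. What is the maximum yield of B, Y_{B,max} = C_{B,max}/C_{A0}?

0.217

Evaluating C_B at t_opt = ln(k₂/k₁)/(k₂−k₁) gives C_{B,max}/C_{A0} = (k₁/k₂)^[k₂/(k₂−k₁)].
= (0.168/0.421)^(0.421/(0.421−0.168)) = (0.3990)^(1.664) = 0.2168.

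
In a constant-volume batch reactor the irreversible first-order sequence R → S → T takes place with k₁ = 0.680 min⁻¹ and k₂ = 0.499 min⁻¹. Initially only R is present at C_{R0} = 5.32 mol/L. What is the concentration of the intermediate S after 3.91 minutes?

The intermediate concentration in a first-order A→B→C sequence is C_S = k₁C_{R0}(e^(−k₁t) − e^(−k₂t))/(k₂−k₁).
e^(−k₁t) = e^(−0.680×3.91) = e^(−2.659) = 0.07003; e^(−k₂t) = e^(−1.951) = 0.1421.
C_S = 0.680×5.32/(0.499−0.680) × (0.07003−0.1421) = (-19.99)×(-0.07209) = 1.441 mol/L.

1.44 mol/L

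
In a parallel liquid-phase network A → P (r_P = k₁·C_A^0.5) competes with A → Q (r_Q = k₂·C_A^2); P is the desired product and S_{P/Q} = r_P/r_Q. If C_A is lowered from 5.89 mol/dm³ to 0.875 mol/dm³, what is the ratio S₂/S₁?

S_{P/Q} = (k₁/k₂)·C_A^-1.5, so S₂/S₁ = (C_{A,2}/C_{A,1})^-1.5.
= (0.875/5.89)^(-1.5) = (0.1486)^(-1.5) = 17.5.
Selectivity toward P rises as C_A falls — low-concentration operation is favoured.

17.5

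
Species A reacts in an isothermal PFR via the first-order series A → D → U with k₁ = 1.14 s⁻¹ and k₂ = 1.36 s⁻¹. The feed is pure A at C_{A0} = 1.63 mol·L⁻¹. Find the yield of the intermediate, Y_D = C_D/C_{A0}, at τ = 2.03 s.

The intermediate concentration in a first-order A→B→C sequence is C_D = k₁C_{A0}(e^(−k₁τ) − e^(−k₂τ))/(k₂−k₁).
e^(−k₁τ) = e^(−1.14×2.03) = e^(−2.314) = 0.09885; e^(−k₂τ) = e^(−2.761) = 0.06324.
C_D = 1.14×1.63/(1.36−1.14) × (0.09885−0.06324) = 8.446×0.03560 = 0.3007 mol·L⁻¹.
Y_D = C_D/C_{A0} = 0.3007/1.63 = 0.184.

0.184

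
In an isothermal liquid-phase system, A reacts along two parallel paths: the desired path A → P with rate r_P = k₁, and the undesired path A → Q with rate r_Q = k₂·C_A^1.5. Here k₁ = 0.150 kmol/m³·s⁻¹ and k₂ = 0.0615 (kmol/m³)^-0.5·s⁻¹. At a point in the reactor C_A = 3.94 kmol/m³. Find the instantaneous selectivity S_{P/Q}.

S_{P/Q} = r_P/r_Q = (k₁)/(k₂·C_A^1.5) = (k₁/k₂)·C_A^-1.5.
= (0.150) / (0.0615×3.940^1.5) = 0.1500/0.4810 = 0.312.

0.312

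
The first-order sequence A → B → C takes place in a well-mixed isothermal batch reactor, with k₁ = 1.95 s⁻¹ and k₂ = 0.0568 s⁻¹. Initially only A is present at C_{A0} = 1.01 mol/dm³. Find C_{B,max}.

For a first-order series the maximum intermediate yield is C_{B,max}/C_{A0} = (k₁/k₂)^[k₂/(k₂−k₁)].
= (1.95/0.0568)^(0.0568/(0.0568−1.95)) = (34.33)^(-0.03000) = 0.8993.
C_{B,max} = 0.8993×1.01 = 0.908 mol/dm³.

0.908 mol/dm³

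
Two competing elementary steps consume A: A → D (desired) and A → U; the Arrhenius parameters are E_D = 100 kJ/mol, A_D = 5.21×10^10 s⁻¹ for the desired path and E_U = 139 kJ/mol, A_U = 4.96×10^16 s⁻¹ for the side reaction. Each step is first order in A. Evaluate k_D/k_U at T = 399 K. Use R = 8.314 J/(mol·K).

With equal orders, S_{D/U} = k_D/k_U = (A_D/A_U)·exp[(E_U−E_D)/(RT)].
(E_U−E_D)/(RT) = (139−100)×10³/(8.314×399) = 39000/3317 = 11.76.
k_D/k_U = (5.21×10^10/4.96×10^16)·exp(11.76) = 1.050×10^-6 × 1.276×10^5 = 0.134.
Since E_D < E_U, lowering the temperature improves selectivity toward D.

0.134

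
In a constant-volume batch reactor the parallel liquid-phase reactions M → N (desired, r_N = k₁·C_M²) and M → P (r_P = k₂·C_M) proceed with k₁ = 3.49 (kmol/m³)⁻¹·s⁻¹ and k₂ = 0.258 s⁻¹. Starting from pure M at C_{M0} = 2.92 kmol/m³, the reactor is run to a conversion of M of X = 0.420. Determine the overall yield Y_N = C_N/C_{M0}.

0.407

C_M = C_{M0}(1−X) = 1.694 kmol/m³.
Along a PFR/batch, dC_P/dC_M = −r_P/(r_N+r_P) = −k₂/(k₂+k₁·C_M).
Integrating from C_{M0} to C_M: C_P = (0.258/3.49)·ln[(0.258+3.49·2.92)/(0.258+3.49·1.69)] = 0.07393·ln(10.45/6.169) = 0.03896 kmol/m³.
Then C_N = (C_{M0}−C_M) − C_P = 1.226 − 0.03896 = 1.187 kmol/m³.
Y_N = C_N/C_{M0} = 1.187/2.92 = 0.407.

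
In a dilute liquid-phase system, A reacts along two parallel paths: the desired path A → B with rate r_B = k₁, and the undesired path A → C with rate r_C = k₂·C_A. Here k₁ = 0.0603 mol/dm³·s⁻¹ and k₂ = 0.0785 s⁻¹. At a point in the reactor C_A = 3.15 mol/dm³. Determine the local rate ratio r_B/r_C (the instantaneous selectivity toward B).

0.244

S_{B/C} = r_B/r_C = (k₁)/(k₂·C_A) = (k₁/k₂)·C_A⁻¹.
= (0.0603) / (0.0785×3.150) = 0.06030/0.2473 = 0.244.
The undesired path is higher order in A, so low C_A (CSTR or dilute feed) favours B.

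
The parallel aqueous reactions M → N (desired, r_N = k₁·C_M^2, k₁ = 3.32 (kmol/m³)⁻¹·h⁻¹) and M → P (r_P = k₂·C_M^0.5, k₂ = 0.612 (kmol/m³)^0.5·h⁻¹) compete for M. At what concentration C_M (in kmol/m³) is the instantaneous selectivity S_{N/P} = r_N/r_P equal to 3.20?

S_{N/P} = (k₁/k₂)·C_M^1.5 ⇒ C_M = (S·k₂/k₁)^(1/1.5).
= (3.20×0.612/3.32)^(0.6667) = (0.5899)^(0.6667) = 0.703 kmol/m³.

0.703 kmol/m³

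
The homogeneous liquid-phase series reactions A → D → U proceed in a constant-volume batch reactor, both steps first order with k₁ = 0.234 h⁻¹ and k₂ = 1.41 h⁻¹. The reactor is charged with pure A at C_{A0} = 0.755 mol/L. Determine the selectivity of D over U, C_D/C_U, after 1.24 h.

For first-order series with pure A initially, C_D(t) = k₁C_{A0}/(k₂−k₁)·(e^(−k₁t) − e^(−k₂t)).
e^(−k₁t) = e^(−0.234×1.24) = e^(−0.2902) = 0.7481; e^(−k₂t) = e^(−1.748) = 0.1741.
C_D = 0.234×0.755/(1.41−0.234) × (0.7481−0.1741) = 0.1502×0.5741 = 0.08625 mol/L.
C_A = C_{A0}e^(−k₁t) = 0.5648 mol/L, so C_U = C_{A0}−C_A−C_D = 0.1039 mol/L; C_D/C_U = 0.830.

0.830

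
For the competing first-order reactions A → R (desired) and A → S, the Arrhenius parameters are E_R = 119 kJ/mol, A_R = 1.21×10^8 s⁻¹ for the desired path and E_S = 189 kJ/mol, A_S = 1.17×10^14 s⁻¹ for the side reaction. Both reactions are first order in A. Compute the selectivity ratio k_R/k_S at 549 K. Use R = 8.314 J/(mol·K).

4.73

k_R/k_S = (A_R/A_S)·exp[−(E_R−E_S)/(RT)] = (A_R/A_S)·exp[(E_S−E_R)/(RT)].
(E_S−E_R)/(RT) = (189−119)×10³/(8.314×549) = 70000/4564 = 15.34.
k_R/k_S = (1.21×10^8/1.17×10^14)·exp(15.34) = 1.034×10^-6 × 4.575×10^6 = 4.73.
Since E_R < E_S, lowering the temperature improves selectivity toward R.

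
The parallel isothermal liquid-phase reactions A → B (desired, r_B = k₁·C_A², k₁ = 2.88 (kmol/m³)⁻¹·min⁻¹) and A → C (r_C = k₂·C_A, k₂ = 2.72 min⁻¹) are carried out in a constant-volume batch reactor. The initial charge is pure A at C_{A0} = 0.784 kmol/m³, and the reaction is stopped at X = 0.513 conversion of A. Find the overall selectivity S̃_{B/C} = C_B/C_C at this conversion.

0.608

C_A = C_{A0}(1−X) = 0.3818 kmol/m³.
Along a PFR/batch, dC_C/dC_A = −r_C/(r_B+r_C) = −k₂/(k₂+k₁·C_A).
Integrating from C_{A0} to C_A: C_C = (2.72/2.88)·ln[(2.72+2.88·0.784)/(2.72+2.88·0.382)] = 0.9444·ln(4.978/3.820) = 0.2501 kmol/m³.
Then C_B = (C_{A0}−C_A) − C_C = 0.4022 − 0.2501 = 0.1520 kmol/m³.
S̃_{B/C} = C_B/C_C = 0.1520/0.2501 = 0.608.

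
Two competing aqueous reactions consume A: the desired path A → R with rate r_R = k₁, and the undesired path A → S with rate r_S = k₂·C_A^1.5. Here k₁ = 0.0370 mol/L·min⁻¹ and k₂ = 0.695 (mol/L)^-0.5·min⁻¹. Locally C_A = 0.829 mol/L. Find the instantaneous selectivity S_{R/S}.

0.0705

S_{R/S} = r_R/r_S = (k₁)/(k₂·C_A^1.5) = (k₁/k₂)·C_A^-1.5.
= (0.0370) / (0.695×0.8290^1.5) = 0.03700/0.5246 = 0.0705.
The undesired path is higher order in A, so low C_A (CSTR or dilute feed) favours R.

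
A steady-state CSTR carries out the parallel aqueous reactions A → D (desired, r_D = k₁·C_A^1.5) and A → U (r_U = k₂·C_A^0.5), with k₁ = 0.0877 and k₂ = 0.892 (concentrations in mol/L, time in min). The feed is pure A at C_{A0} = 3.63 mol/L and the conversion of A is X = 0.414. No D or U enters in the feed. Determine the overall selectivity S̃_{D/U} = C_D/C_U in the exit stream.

Exit C_A = C_{A0}(1−X) = 3.63×0.586 = 2.127 mol/L.
A CSTR operates uniformly at the exit composition, giving r_D = 0.2721 and r_U = 1.301 (each k·C_A^n at C_A = 2.127).
Overall selectivity = C_D/C_U = r_Dτ/(r_Uτ) = r_D/r_U = 0.209.

0.209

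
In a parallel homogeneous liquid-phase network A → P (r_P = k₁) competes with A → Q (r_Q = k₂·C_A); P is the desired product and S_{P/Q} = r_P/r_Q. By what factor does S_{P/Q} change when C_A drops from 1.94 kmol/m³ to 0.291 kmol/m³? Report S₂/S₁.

S_{P/Q} = (k₁/k₂)·C_A⁻¹, so S₂/S₁ = (C_{A,2}/C_{A,1})⁻¹.
= 1.94/0.291 = 6.67.

6.67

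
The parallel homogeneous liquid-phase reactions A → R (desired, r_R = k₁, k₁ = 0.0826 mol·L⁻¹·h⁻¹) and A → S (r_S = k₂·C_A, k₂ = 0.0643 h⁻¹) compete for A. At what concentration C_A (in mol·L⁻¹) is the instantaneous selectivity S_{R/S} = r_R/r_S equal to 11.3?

S_{R/S} = (k₁/k₂)·C_A⁻¹ ⇒ C_A = (S·k₂/k₁)^(-1).
= (11.3×0.0643/0.0826)^(-1) = (8.796)^(-1) = 0.114 mol·L⁻¹.

0.114 mol·L⁻¹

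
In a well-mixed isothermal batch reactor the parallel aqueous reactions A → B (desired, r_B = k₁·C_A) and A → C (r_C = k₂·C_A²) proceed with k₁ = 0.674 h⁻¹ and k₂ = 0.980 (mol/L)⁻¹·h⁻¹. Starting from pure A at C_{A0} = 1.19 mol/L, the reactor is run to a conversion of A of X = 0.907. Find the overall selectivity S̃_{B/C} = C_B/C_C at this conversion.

1.20

C_A = C_{A0}(1−X) = 0.1107 mol/L.
Along a PFR/batch, dC_B/dC_A = −r_B/(r_B+r_C) = −k₁/(k₁+k₂·C_A).
Integrating from C_{A0} to C_A: C_B = (0.674/0.980)·ln[(0.674+0.980·1.19)/(0.674+0.980·0.111)] = 0.6878·ln(1.840/0.7825) = 0.5882 mol/L.
C_C = (C_{A0}−C_A)−C_B = 0.4912 mol/L; S̃_{B/C} = 0.5882/0.4912 = 1.20.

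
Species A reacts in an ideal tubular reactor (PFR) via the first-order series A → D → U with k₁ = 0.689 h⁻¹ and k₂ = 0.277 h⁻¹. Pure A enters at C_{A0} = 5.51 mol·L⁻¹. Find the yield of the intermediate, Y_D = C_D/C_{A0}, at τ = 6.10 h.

For first-order series with pure A initially, C_D(τ) = k₁C_{A0}/(k₂−k₁)·(e^(−k₁τ) − e^(−k₂τ)).
e^(−k₁τ) = e^(−0.689×6.10) = e^(−4.203) = 0.01495; e^(−k₂τ) = e^(−1.690) = 0.1846.
C_D = 0.689×5.51/(0.277−0.689) × (0.01495−0.1846) = (-9.215)×(-0.1696) = 1.563 mol·L⁻¹.
Y_D = C_D/C_{A0} = 1.563/5.51 = 0.284.

0.284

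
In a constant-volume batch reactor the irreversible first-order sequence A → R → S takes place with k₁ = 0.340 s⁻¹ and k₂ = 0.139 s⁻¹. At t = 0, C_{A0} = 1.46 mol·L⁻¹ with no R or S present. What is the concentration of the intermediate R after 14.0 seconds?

0.332 mol·L⁻¹

The intermediate concentration in a first-order A→B→C sequence is C_R = k₁C_{A0}(e^(−k₁t) − e^(−k₂t))/(k₂−k₁).
e^(−k₁t) = e^(−0.340×14.0) = e^(−4.760) = 0.008566; e^(−k₂t) = e^(−1.946) = 0.1428.
C_R = 0.340×1.46/(0.139−0.340) × (0.008566−0.1428) = (-2.470)×(-0.1343) = 0.3316 mol·L⁻¹.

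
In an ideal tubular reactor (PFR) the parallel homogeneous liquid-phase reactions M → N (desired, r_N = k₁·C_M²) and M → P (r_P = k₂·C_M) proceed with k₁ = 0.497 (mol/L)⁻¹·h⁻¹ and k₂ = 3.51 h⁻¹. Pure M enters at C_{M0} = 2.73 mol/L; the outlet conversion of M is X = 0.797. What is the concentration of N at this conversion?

0.401 mol/L

C_M = C_{M0}(1−X) = 0.5542 mol/L.
Along a PFR/batch, dC_P/dC_M = −r_P/(r_N+r_P) = −k₂/(k₂+k₁·C_M).
Integrating from C_{M0} to C_M: C_P = (3.51/0.497)·ln[(3.51+0.497·2.73)/(3.51+0.497·0.554)] = 7.062·ln(4.867/3.785) = 1.775 mol/L.
Then C_N = (C_{M0}−C_M) − C_P = 2.176 − 1.775 = 0.4012 mol/L.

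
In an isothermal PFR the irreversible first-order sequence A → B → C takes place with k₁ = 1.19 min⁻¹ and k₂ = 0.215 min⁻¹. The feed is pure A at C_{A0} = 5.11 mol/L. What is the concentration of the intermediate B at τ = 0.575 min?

For first-order series with pure A initially, C_B(τ) = k₁C_{A0}/(k₂−k₁)·(e^(−k₁τ) − e^(−k₂τ)).
e^(−k₁τ) = e^(−1.19×0.575) = e^(−0.6842) = 0.5045; e^(−k₂τ) = e^(−0.1236) = 0.8837.
C_B = 1.19×5.11/(0.215−1.19) × (0.5045−0.8837) = (-6.237)×(-0.3792) = 2.365 mol/L.

2.37 mol/L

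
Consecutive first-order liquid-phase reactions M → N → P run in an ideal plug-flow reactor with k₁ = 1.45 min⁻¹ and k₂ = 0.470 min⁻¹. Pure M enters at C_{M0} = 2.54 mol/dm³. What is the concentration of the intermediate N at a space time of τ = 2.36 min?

The intermediate concentration in a first-order A→B→C sequence is C_N = k₁C_{M0}(e^(−k₁τ) − e^(−k₂τ))/(k₂−k₁).
e^(−k₁τ) = e^(−1.45×2.36) = e^(−3.422) = 0.03265; e^(−k₂τ) = e^(−1.109) = 0.3298.
C_N = 1.45×2.54/(0.470−1.45) × (0.03265−0.3298) = (-3.758)×(-0.2972) = 1.117 mol/dm³.

1.12 mol/dm³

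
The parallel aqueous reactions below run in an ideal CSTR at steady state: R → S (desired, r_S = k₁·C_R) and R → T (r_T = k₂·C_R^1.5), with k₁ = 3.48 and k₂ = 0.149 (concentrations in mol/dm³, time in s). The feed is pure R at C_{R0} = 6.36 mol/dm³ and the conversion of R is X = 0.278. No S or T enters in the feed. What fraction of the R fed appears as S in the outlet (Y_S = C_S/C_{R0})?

0.255

Exit C_R = C_{R0}(1−X) = 6.36×0.722 = 4.592 mol/dm³.
Rates in a CSTR are evaluated at the outlet concentration: r_S = 3.48×4.592 = 15.98, r_T = 0.149×4.592^1.5 = 1.466.
Fraction of consumed R going to S: r_S/(r_S+r_T) = 0.9160.
C_S = 0.9160·C_{R0}·X = 0.9160×6.36×0.278 = 1.62 mol/dm³; Y_S = C_S/C_{R0} = 0.255.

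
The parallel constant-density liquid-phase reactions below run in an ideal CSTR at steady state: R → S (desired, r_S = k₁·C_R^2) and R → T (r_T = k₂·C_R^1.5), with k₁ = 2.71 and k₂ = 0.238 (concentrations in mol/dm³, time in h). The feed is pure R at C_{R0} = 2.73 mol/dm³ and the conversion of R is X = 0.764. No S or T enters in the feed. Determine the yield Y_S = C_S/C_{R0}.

0.689

Exit C_R = C_{R0}(1−X) = 2.73×0.236 = 0.6443 mol/dm³.
In a CSTR the entire volume is at exit conditions, so r_S = 2.71×0.6443^2 = 1.125 and r_T = 0.238×0.6443^1.5 = 0.1231.
Fraction of consumed R going to S: r_S/(r_S+r_T) = 0.9014.
C_S = 0.9014·C_{R0}·X = 0.9014×2.73×0.764 = 1.88 mol/dm³; Y_S = C_S/C_{R0} = 0.689.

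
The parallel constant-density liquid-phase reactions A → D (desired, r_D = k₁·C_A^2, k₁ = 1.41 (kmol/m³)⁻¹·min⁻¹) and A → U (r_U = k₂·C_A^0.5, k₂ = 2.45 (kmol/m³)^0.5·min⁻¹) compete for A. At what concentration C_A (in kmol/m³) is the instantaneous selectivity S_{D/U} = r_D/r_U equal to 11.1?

7.19 kmol/m³

S_{D/U} = (k₁/k₂)·C_A^1.5 ⇒ C_A = (S·k₂/k₁)^(1/1.5).
= (11.1×2.45/1.41)^(0.6667) = (19.29)^(0.6667) = 7.19 kmol/m³.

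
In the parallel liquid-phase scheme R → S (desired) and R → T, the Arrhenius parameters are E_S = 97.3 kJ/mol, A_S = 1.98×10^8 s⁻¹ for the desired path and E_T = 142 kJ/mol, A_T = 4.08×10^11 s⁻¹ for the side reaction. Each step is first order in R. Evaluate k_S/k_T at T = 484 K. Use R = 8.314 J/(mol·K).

Since both paths have the same order in R, the concentration cancels and S_{S/T} = k_S/k_T = (A_S/A_T)·exp[(E_T−E_S)/(RT)].
(E_T−E_S)/(RT) = (142−97.3)×10³/(8.314×484) = 44700/4024 = 11.11.
k_S/k_T = (1.98×10^8/4.08×10^11)·exp(11.11) = 4.853×10^-4 × 66730 = 32.4.

32.4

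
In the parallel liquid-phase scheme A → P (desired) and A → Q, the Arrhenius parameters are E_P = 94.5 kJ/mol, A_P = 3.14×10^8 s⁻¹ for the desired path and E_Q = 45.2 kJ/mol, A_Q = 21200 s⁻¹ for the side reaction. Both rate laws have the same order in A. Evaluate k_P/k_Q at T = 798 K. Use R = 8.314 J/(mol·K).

8.78

Since both paths have the same order in A, the concentration cancels and S_{P/Q} = k_P/k_Q = (A_P/A_Q)·exp[(E_Q−E_P)/(RT)].
(E_Q−E_P)/(RT) = (45.2−94.5)×10³/(8.314×798) = -49300/6635 = -7.431.
k_P/k_Q = (3.14×10^8/21200)·exp(-7.431) = 14811 × 5.927×10^-4 = 8.78.
Since E_P > E_Q, raising the temperature improves selectivity toward P.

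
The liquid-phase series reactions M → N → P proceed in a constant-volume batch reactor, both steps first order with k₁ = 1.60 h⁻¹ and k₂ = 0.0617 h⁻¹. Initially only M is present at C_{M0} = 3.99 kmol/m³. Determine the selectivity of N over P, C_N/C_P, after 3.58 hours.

5.00

For first-order series with pure M initially, C_N(t) = k₁C_{M0}/(k₂−k₁)·(e^(−k₁t) − e^(−k₂t)).
e^(−k₁t) = e^(−1.60×3.58) = e^(−5.728) = 0.003254; e^(−k₂t) = e^(−0.2209) = 0.8018.
C_N = 1.60×3.99/(0.0617−1.60) × (0.003254−0.8018) = (-4.150)×(-0.7986) = 3.314 kmol/m³.
C_M = C_{M0}e^(−k₁t) = 0.01298 kmol/m³, so C_P = C_{M0}−C_M−C_N = 0.6630 kmol/m³; C_N/C_P = 5.00.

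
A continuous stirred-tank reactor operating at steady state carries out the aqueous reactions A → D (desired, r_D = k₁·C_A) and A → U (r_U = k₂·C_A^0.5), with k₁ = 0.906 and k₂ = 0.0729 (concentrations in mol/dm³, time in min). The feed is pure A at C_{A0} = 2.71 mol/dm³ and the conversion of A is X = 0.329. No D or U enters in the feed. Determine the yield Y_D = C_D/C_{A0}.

0.310

Exit C_A = C_{A0}(1−X) = 2.71×0.671 = 1.818 mol/dm³.
A CSTR operates uniformly at the exit composition, giving r_D = 1.647 and r_U = 0.09830 (each k·C_A^n at C_A = 1.818).
Fraction of consumed A going to D: r_D/(r_D+r_U) = 0.9437.
C_D = 0.9437·C_{A0}·X = 0.9437×2.71×0.329 = 0.841 mol/dm³; Y_D = C_D/C_{A0} = 0.310.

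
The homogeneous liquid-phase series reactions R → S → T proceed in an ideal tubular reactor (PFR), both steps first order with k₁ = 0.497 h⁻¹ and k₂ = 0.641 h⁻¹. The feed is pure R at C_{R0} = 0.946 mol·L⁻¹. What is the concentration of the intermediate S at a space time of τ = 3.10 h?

The intermediate concentration in a first-order A→B→C sequence is C_S = k₁C_{R0}(e^(−k₁τ) − e^(−k₂τ))/(k₂−k₁).
e^(−k₁τ) = e^(−0.497×3.10) = e^(−1.541) = 0.2142; e^(−k₂τ) = e^(−1.987) = 0.1371.
C_S = 0.497×0.946/(0.641−0.497) × (0.2142−0.1371) = 3.265×0.07714 = 0.2519 mol·L⁻¹.

0.252 mol·L⁻¹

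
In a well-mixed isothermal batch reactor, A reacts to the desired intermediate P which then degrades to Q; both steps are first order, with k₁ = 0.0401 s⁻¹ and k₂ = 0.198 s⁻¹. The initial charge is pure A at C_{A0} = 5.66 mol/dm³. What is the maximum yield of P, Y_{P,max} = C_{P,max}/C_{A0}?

0.135

For a first-order series the maximum intermediate yield is C_{P,max}/C_{A0} = (k₁/k₂)^[k₂/(k₂−k₁)].
= (0.0401/0.198)^(0.198/(0.198−0.0401)) = (0.2025)^(1.254) = 0.1350.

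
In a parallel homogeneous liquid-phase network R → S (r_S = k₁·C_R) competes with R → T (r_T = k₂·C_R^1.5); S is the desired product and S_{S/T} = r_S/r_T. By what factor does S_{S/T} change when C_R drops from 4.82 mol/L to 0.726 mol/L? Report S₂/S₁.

2.58

S_{S/T} = (k₁/k₂)·C_R^-0.5, so S₂/S₁ = (C_{R,2}/C_{R,1})^-0.5.
= (0.726/4.82)^(-0.5) = (0.1506)^(-0.5) = 2.58.
Selectivity toward S rises as C_R falls — low-concentration operation is favoured.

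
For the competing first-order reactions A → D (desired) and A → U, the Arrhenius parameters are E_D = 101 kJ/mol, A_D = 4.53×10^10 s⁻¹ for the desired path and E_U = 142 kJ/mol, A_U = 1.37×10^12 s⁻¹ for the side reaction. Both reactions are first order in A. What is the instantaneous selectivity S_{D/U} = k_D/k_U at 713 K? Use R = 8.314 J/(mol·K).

33.4

k_D/k_U = (A_D/A_U)·exp[−(E_D−E_U)/(RT)] = (A_D/A_U)·exp[(E_U−E_D)/(RT)].
(E_U−E_D)/(RT) = (142−101)×10³/(8.314×713) = 41000/5928 = 6.916.
k_D/k_U = (4.53×10^10/1.37×10^12)·exp(6.916) = 0.03307 × 1009 = 33.4.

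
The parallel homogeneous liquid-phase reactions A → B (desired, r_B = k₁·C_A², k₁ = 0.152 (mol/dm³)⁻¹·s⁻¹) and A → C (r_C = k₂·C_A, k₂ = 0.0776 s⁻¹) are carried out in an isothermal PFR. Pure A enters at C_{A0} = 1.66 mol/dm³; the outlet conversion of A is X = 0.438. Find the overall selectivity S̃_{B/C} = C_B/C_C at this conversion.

C_A = C_{A0}(1−X) = 0.9329 mol/dm³.
Along a PFR/batch, dC_C/dC_A = −r_C/(r_B+r_C) = −k₂/(k₂+k₁·C_A).
Integrating from C_{A0} to C_A: C_C = (0.0776/0.152)·ln[(0.0776+0.152·1.66)/(0.0776+0.152·0.933)] = 0.5105·ln(0.3299/0.2194) = 0.2083 mol/dm³.
Then C_B = (C_{A0}−C_A) − C_C = 0.7271 − 0.2083 = 0.5188 mol/dm³.
S̃_{B/C} = C_B/C_C = 0.5188/0.2083 = 2.49.

2.49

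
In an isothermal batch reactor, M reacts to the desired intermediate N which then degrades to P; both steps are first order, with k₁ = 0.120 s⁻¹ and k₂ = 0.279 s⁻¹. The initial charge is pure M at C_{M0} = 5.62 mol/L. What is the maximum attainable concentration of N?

For a first-order series the maximum intermediate yield is C_{N,max}/C_{M0} = (k₁/k₂)^[k₂/(k₂−k₁)].
= (0.120/0.279)^(0.279/(0.279−0.120)) = (0.4301)^(1.755) = 0.2275.
C_{N,max} = 0.2275×5.62 = 1.28 mol/L.

1.28 mol/L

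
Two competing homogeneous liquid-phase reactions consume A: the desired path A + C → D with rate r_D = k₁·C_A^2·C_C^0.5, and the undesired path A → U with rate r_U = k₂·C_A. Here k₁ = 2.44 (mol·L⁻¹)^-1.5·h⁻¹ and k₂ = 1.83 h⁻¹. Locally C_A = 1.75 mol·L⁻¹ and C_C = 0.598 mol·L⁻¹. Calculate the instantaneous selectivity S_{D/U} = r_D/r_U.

S_{D/U} = r_D/r_U = (k₁·C_A^2·C_C^0.5)/(k₂·C_A) = (k₁/k₂)·C_A·C_C^0.5.
= (2.44×1.750^2×0.5980^0.5) / (1.83×1.750) = 5.779/3.203 = 1.80.

1.80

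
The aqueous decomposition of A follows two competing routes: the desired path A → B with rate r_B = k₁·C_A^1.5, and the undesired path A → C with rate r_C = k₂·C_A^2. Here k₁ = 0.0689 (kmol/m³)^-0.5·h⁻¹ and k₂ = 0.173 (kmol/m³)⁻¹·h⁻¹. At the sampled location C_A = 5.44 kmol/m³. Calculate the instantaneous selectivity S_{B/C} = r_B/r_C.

S_{B/C} = r_B/r_C = (k₁·C_A^1.5)/(k₂·C_A^2) = (k₁/k₂)·C_A^-0.5.
= (0.0689×5.440^1.5) / (0.173×5.440^2) = 0.8742/5.120 = 0.171.

0.171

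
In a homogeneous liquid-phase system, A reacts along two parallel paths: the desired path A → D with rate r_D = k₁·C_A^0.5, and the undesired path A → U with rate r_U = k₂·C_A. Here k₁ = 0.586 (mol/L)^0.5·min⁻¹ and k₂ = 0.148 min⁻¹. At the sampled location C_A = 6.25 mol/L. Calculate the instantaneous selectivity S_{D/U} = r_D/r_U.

S_{D/U} = r_D/r_U = (k₁·C_A^0.5)/(k₂·C_A) = (k₁/k₂)·C_A^-0.5.
= (0.586×6.250^0.5) / (0.148×6.250) = 1.465/0.9250 = 1.58.
The undesired path is higher order in A, so low C_A (CSTR or dilute feed) favours D.

1.58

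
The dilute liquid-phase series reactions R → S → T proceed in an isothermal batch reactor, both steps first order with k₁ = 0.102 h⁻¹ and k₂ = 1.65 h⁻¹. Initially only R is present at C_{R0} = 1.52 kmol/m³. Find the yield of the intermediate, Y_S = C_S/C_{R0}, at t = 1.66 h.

The intermediate concentration in a first-order A→B→C sequence is C_S = k₁C_{R0}(e^(−k₁t) − e^(−k₂t))/(k₂−k₁).
e^(−k₁t) = e^(−0.102×1.66) = e^(−0.1693) = 0.8442; e^(−k₂t) = e^(−2.739) = 0.06463.
C_S = 0.102×1.52/(1.65−0.102) × (0.8442−0.06463) = 0.1002×0.7796 = 0.07808 kmol/m³.
Y_S = C_S/C_{R0} = 0.07808/1.52 = 0.0514.

0.0514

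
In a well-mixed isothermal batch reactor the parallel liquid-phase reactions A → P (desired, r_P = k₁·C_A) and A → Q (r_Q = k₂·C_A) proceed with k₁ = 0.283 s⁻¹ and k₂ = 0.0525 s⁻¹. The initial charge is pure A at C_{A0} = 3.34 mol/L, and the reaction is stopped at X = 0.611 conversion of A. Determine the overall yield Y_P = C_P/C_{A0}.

0.515

C_A = C_{A0}(1−X) = 1.299 mol/L.
Both paths are first order in A, so the instantaneous fraction to P is constant: dC_P/d(−C_A) = k₁/(k₁+k₂) = 0.8435.
C_P = 0.8435·(C_{A0}−C_A) = 0.8435×2.041 = 1.72 mol/L.
Y_P = C_P/C_{A0} = 1.721/3.34 = 0.515.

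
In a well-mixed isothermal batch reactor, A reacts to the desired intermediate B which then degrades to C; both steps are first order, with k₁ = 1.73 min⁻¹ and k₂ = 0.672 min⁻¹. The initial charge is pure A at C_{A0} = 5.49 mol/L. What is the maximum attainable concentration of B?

3.01 mol/L

For a first-order series the maximum intermediate yield is C_{B,max}/C_{A0} = (k₁/k₂)^[k₂/(k₂−k₁)].
= (1.73/0.672)^(0.672/(0.672−1.73)) = (2.574)^(-0.6352) = 0.5485.
C_{B,max} = 0.5485×5.49 = 3.01 mol/L.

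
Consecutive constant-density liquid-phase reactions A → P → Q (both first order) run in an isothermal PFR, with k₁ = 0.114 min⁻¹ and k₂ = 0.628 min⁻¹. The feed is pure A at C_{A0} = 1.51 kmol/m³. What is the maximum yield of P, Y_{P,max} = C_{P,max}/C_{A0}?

0.124

Evaluating C_P at τ_opt = ln(k₂/k₁)/(k₂−k₁) gives C_{P,max}/C_{A0} = (k₁/k₂)^[k₂/(k₂−k₁)].
= (0.114/0.628)^(0.628/(0.628−0.114)) = (0.1815)^(1.222) = 0.1243.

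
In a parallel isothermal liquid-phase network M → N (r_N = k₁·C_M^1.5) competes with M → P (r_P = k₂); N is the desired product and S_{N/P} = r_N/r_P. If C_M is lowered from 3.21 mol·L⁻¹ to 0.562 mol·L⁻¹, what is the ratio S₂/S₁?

0.0733

S_{N/P} = (k₁/k₂)·C_M^1.5, so S₂/S₁ = (C_{M,2}/C_{M,1})^1.5.
= (0.562/3.21)^1.5 = (0.1751)^1.5 = 0.0733.
Selectivity toward N falls as C_M falls — high-concentration operation is favoured.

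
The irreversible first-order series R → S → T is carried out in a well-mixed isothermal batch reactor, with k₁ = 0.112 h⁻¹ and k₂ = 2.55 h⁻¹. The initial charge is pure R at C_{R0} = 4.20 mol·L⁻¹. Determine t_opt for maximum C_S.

Setting dC_S/dt = 0 gives t_opt = ln(k₂/k₁)/(k₂−k₁).
= ln(2.55/0.112)/(2.55−0.112) = ln(22.77)/2.438 = 3.125/2.438 = 1.28 h.

1.28 h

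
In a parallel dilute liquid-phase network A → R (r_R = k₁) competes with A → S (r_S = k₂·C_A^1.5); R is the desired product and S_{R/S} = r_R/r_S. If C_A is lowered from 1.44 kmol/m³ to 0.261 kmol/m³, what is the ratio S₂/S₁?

13.0

S_{R/S} = (k₁/k₂)·C_A^-1.5, so S₂/S₁ = (C_{A,2}/C_{A,1})^-1.5.
= (0.261/1.44)^(-1.5) = (0.1813)^(-1.5) = 13.0.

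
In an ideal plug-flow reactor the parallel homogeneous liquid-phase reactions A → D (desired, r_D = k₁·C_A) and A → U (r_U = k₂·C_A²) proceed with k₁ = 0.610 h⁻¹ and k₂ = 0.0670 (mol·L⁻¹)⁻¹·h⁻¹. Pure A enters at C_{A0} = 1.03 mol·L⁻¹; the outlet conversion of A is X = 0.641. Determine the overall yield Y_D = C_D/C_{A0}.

0.595

C_A = C_{A0}(1−X) = 0.3698 mol·L⁻¹.
Along a PFR/batch, dC_D/dC_A = −r_D/(r_D+r_U) = −k₁/(k₁+k₂·C_A).
Integrating from C_{A0} to C_A: C_D = (0.610/0.0670)·ln[(0.610+0.0670·1.03)/(0.610+0.0670·0.370)] = 9.104·ln(0.6790/0.6348) = 0.6133 mol·L⁻¹.
Y_D = C_D/C_{A0} = 0.6133/1.03 = 0.595.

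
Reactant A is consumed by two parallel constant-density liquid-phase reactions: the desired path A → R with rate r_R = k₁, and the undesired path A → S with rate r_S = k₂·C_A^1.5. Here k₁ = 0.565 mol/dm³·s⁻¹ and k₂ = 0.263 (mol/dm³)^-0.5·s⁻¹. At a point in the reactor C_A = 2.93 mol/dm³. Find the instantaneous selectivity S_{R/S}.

S_{R/S} = r_R/r_S = (k₁)/(k₂·C_A^1.5) = (k₁/k₂)·C_A^-1.5.
= (0.565) / (0.263×2.930^1.5) = 0.5650/1.319 = 0.428.
The undesired path is higher order in A, so low C_A (CSTR or dilute feed) favours R.

0.428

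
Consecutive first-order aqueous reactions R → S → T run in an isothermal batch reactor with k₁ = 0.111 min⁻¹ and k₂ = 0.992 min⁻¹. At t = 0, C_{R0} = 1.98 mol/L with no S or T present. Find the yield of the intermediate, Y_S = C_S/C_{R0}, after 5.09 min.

The intermediate concentration in a first-order A→B→C sequence is C_S = k₁C_{R0}(e^(−k₁t) − e^(−k₂t))/(k₂−k₁).
e^(−k₁t) = e^(−0.111×5.09) = e^(−0.5650) = 0.5684; e^(−k₂t) = e^(−5.049) = 0.006414.
C_S = 0.111×1.98/(0.992−0.111) × (0.5684−0.006414) = 0.2495×0.5620 = 0.1402 mol/L.
Y_S = C_S/C_{R0} = 0.1402/1.98 = 0.0708.

0.0708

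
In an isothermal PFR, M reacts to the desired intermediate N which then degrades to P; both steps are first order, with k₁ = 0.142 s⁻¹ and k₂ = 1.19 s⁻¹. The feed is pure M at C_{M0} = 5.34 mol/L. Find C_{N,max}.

For a first-order series the maximum intermediate yield is C_{N,max}/C_{M0} = (k₁/k₂)^[k₂/(k₂−k₁)].
= (0.142/1.19)^(1.19/(1.19−0.142)) = (0.1193)^(1.135) = 0.08946.
C_{N,max} = 0.08946×5.34 = 0.478 mol/L.

0.478 mol/L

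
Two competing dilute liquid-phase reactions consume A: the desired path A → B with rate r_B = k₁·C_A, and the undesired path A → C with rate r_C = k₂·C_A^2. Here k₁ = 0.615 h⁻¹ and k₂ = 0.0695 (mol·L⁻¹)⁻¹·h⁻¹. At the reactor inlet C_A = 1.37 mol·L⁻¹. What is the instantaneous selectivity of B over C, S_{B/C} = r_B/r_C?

6.46

S_{B/C} = r_B/r_C = (k₁·C_A)/(k₂·C_A^2) = (k₁/k₂)·C_A⁻¹.
= (0.615×1.370) / (0.0695×1.370^2) = 0.8426/0.1304 = 6.46.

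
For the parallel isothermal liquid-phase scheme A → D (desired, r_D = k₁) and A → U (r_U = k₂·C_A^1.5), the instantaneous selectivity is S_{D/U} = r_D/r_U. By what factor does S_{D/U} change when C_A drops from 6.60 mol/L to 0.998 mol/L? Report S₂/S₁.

S_{D/U} = (k₁/k₂)·C_A^-1.5, so S₂/S₁ = (C_{A,2}/C_{A,1})^-1.5.
= (0.998/6.60)^(-1.5) = (0.1512)^(-1.5) = 17.0.

17.0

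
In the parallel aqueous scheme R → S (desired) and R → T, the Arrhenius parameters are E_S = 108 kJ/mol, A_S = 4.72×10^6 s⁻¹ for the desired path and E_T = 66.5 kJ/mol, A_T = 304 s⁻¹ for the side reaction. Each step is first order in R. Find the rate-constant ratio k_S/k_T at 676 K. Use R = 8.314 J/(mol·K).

Since both paths have the same order in R, the concentration cancels and S_{S/T} = k_S/k_T = (A_S/A_T)·exp[(E_T−E_S)/(RT)].
(E_T−E_S)/(RT) = (66.5−108)×10³/(8.314×676) = -41500/5620 = -7.384.
k_S/k_T = (4.72×10^6/304)·exp(-7.384) = 15526 × 6.211×10^-4 = 9.64.
Since E_S > E_T, raising the temperature improves selectivity toward S.

9.64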